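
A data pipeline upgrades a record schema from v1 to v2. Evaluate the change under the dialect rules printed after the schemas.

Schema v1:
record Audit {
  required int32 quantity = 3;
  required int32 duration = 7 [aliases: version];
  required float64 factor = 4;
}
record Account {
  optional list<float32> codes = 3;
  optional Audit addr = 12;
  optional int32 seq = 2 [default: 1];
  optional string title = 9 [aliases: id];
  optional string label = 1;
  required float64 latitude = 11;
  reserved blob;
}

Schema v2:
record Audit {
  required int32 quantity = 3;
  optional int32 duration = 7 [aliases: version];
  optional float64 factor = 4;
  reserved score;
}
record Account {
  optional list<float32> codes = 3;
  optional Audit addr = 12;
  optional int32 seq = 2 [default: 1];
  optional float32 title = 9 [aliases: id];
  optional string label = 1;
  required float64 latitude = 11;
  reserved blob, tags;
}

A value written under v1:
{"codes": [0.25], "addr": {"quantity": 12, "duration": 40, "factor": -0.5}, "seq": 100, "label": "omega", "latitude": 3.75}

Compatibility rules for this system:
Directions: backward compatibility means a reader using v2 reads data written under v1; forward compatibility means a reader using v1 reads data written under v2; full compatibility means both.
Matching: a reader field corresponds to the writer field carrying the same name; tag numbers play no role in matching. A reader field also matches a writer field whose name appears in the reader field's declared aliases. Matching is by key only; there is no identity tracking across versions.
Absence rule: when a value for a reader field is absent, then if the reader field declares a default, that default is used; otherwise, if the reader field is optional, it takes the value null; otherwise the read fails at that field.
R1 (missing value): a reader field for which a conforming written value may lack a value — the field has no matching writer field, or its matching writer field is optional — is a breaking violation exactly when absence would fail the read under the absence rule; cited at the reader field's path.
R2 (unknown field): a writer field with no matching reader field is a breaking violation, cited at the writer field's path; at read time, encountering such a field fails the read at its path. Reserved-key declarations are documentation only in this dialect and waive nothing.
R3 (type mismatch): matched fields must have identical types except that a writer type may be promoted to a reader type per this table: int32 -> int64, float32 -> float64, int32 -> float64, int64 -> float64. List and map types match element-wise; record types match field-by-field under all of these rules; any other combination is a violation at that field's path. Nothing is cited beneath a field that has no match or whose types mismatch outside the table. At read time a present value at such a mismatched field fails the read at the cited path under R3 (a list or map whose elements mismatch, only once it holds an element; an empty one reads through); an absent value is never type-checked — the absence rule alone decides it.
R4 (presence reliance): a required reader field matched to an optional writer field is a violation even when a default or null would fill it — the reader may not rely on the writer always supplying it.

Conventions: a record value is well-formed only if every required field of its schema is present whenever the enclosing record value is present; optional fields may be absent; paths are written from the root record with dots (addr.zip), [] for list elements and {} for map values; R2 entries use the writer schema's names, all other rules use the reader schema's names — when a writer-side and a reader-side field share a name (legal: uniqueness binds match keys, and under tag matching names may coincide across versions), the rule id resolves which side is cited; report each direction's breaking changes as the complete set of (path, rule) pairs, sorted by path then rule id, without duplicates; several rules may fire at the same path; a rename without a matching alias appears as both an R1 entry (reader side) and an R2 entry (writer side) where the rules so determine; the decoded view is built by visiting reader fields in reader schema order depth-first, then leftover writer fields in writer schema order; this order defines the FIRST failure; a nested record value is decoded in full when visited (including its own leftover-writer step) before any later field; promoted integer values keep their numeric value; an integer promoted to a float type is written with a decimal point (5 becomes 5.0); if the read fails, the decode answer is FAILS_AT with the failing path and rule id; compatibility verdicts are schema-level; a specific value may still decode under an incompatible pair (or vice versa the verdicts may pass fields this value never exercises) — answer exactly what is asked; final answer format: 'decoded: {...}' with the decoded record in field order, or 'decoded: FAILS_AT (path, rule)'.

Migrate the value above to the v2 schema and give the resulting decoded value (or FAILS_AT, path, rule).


the writer's type comes first in each Account pair
decode (reader v2):
  codes := [0.25]
  addr.quantity := 12
  addr.duration := 40
  addr.factor := -0.5
  seq := 100
  title := null (absent, optional -> null)
  label := "omega"
  latitude := 3.75
  => decoded: {"codes": [0.25], "addr": {"quantity": 12, "duration": 40, "factor": -0.5}, "seq": 100, "title": null, "label": "omega", "latitude": 3.75}
the other Account changes do not affect what is asked:
  field factor in record Audit: required changed to optional -> shifts the Account verdicts, not this decode
  field duration in record Audit: required changed to optional -> shifts the Account verdicts, not this decode
  field title in record Account: type string changed to float32 -> shifts the Account verdicts, not this decode

decoded: {"codes": [0.25], "addr": {"quantity": 12, "duration": 40, "factor": -0.5}, "seq": 100, "title": null, "label": "omega", "latitude": 3.75}


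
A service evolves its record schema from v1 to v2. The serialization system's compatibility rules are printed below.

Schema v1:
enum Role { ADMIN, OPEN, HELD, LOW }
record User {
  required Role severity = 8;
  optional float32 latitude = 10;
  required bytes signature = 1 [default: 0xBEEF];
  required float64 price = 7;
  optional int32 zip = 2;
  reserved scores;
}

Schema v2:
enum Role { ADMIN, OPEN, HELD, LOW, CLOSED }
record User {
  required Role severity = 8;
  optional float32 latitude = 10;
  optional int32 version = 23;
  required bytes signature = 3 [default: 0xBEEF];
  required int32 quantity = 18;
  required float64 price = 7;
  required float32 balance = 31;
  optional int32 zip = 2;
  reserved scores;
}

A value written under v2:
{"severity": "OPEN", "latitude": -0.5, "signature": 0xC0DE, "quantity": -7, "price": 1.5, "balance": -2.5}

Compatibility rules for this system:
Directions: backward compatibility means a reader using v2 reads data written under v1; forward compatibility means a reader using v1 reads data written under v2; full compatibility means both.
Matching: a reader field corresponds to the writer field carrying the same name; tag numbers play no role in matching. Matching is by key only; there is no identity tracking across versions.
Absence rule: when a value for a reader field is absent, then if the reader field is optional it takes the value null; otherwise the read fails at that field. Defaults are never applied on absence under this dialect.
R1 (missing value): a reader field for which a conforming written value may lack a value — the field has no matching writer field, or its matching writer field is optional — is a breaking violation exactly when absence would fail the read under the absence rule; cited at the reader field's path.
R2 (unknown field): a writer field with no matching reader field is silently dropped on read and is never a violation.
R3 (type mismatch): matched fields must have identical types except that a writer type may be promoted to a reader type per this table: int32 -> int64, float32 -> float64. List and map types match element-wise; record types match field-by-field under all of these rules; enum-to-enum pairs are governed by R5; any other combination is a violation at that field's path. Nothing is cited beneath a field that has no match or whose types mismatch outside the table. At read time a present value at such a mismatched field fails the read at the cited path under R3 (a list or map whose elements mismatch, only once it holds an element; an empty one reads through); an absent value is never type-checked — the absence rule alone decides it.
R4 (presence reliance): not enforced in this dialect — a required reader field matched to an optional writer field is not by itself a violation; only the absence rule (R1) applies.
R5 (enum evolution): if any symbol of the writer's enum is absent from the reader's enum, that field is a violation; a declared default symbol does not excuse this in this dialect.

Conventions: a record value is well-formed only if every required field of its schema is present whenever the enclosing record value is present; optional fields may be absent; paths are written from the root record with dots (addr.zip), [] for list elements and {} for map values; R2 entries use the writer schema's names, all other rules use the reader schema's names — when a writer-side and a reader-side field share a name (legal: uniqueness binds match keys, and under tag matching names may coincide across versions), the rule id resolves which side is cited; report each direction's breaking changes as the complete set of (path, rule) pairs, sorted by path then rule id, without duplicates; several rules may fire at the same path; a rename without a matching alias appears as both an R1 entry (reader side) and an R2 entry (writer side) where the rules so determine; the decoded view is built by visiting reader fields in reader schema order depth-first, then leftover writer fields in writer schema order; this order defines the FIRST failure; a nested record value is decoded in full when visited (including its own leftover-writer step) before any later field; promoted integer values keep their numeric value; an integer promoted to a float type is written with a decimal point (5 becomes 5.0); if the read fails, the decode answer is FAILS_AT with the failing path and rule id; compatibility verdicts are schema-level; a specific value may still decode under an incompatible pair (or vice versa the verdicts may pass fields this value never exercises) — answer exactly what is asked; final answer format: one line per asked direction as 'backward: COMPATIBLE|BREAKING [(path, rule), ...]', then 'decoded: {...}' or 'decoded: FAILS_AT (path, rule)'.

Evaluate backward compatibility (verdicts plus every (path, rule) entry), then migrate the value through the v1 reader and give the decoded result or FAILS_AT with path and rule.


arrows below run writer -> reader for User
backward on User — v2 reading data written by v1:
  Role -> Role, writer required: severity aligns to severity
  float32 -> float32, writer optional: latitude aligns to latitude
  version: no writer-side match
  bytes -> bytes, writer required: signature aligns to signature
  quantity: no writer-side match
  float64 -> float64, writer required: price aligns to price
  balance: no writer-side match
  int32 -> int32, writer optional: zip aligns to zip
  R1 fires at balance
  R1 fires at quantity
  => backward verdict for User: BREAKING, 2 violation(s)
decode walk for User under reader schema v1:
  severity := "OPEN"
  latitude := -0.5
  signature := 0xC0DE
  price := 1.5
  zip := null (absent, optional -> null)
  writer quantity: unknown -> dropped
  writer balance: unknown -> dropped
  => decoded: {"severity": "OPEN", "latitude": -0.5, "signature": 0xC0DE, "price": 1.5, "zip": null}
ruling out the remaining User differences:
  enum Role (field severity in record User): symbol CLOSED added -> matters only for User's forward compatibility — outside the asked direction
  added field version to record User: optional int32, tag 23 (in v2 it sits immediately before signature) -> fires no rule on User, leaving the asked answer as it is
  field signature in record User: tag 1 changed to 3 -> fires no rule on User, leaving the asked answer as it is

backward: BREAKING [(balance, R1), (quantity, R1)]; decoded: {"severity": "OPEN", "latitude": -0.5, "signature": 0xC0DE, "price": 1.5, "zip": null}


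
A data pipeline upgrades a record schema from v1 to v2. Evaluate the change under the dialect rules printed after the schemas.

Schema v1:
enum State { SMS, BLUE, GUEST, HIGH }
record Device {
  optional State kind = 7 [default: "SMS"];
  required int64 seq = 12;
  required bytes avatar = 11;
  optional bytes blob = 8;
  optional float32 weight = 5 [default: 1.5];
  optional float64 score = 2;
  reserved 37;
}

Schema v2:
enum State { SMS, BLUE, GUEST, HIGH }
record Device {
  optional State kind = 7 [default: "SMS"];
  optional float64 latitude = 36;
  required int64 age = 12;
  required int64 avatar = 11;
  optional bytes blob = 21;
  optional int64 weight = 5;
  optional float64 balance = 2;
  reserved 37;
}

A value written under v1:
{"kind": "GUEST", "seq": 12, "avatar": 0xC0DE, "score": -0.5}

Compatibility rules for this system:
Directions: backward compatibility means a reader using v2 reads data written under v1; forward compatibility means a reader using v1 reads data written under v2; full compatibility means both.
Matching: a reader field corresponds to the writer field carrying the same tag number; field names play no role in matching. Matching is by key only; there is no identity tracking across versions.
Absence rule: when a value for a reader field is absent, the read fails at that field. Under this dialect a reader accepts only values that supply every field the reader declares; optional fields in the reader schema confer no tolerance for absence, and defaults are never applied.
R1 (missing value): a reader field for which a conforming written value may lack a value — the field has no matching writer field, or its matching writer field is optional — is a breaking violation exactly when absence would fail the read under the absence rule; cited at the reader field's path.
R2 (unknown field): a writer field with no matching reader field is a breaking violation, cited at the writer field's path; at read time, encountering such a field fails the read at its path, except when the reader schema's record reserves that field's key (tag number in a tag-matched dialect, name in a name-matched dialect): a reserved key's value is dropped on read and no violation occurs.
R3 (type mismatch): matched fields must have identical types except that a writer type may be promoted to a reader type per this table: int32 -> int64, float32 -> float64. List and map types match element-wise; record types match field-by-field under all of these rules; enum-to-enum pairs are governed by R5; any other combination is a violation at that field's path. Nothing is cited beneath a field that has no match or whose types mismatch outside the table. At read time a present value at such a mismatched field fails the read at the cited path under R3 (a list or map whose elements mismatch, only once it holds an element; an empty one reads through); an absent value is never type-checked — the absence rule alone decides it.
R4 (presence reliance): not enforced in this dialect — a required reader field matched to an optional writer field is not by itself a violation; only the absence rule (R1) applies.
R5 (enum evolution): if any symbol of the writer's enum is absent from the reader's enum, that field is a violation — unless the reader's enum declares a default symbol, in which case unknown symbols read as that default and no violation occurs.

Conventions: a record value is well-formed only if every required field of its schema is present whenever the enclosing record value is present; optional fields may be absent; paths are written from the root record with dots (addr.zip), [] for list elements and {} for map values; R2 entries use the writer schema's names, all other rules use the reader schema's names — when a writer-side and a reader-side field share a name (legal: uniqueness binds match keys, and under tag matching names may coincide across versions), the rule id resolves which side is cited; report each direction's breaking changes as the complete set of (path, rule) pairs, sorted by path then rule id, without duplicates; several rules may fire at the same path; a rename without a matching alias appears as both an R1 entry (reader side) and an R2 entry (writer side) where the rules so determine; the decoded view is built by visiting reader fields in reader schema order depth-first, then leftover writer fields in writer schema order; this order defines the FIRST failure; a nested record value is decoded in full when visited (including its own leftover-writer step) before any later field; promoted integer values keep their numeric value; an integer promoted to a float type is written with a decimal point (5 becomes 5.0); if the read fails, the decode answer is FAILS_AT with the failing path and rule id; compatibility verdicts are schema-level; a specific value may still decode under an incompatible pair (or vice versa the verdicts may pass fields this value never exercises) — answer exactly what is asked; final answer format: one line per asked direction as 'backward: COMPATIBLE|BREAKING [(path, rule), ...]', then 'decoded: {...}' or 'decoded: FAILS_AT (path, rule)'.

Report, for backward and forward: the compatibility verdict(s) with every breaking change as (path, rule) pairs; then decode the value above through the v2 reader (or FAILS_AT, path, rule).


the writer's type comes first in each Device pair
backward on Device — v2 reading data written by v1:
  State -> State, writer optional: kind aligns to kind
  latitude: no writer match
  int64 -> int64, writer required: age aligns to seq
  bytes -> int64, writer required: avatar aligns to avatar
  blob: no writer match
  float32 -> int64, writer optional: weight aligns to weight
  float64 -> float64, writer optional: balance aligns to score
  writer field blob has no reader counterpart
  rule R3 violated at avatar
  rule R1 violated at balance
  rule R1 violated at blob
  rule R2 violated at blob
  rule R1 violated at kind
  rule R1 violated at latitude
  rule R1 violated at weight
  rule R3 violated at weight
  => backward verdict for Device: BREAKING, 8 violation(s)
forward on Device — v1 reading data written by v2:
  State -> State, writer optional: kind aligns to kind
  int64 -> int64, writer required: seq aligns to age
  int64 -> bytes, writer required: avatar aligns to avatar
  blob: no writer match
  int64 -> float32, writer optional: weight aligns to weight
  float64 -> float64, writer optional: score aligns to balance
  writer field latitude has no reader counterpart
  writer field blob has no reader counterpart
  rule R3 violated at avatar
  rule R1 violated at blob
  rule R2 violated at blob
  rule R1 violated at kind
  rule R2 violated at latitude
  rule R1 violated at score
  rule R1 violated at weight
  rule R3 violated at weight
  => forward verdict for Device: BREAKING, 8 violation(s)
decoding the Device value with the v2 reader:
  kind := "GUEST"
  read fails at latitude under R1 (no fill)
  => FAILS_AT (latitude, R1)

backward: BREAKING [(avatar, R3), (balance, R1), (blob, R1), (blob, R2), (kind, R1), (latitude, R1), (weight, R1), (weight, R3)]; forward: BREAKING [(avatar, R3), (blob, R1), (blob, R2), (kind, R1), (latitude, R2), (score, R1), (weight, R1), (weight, R3)]; decoded: FAILS_AT (latitude, R1)


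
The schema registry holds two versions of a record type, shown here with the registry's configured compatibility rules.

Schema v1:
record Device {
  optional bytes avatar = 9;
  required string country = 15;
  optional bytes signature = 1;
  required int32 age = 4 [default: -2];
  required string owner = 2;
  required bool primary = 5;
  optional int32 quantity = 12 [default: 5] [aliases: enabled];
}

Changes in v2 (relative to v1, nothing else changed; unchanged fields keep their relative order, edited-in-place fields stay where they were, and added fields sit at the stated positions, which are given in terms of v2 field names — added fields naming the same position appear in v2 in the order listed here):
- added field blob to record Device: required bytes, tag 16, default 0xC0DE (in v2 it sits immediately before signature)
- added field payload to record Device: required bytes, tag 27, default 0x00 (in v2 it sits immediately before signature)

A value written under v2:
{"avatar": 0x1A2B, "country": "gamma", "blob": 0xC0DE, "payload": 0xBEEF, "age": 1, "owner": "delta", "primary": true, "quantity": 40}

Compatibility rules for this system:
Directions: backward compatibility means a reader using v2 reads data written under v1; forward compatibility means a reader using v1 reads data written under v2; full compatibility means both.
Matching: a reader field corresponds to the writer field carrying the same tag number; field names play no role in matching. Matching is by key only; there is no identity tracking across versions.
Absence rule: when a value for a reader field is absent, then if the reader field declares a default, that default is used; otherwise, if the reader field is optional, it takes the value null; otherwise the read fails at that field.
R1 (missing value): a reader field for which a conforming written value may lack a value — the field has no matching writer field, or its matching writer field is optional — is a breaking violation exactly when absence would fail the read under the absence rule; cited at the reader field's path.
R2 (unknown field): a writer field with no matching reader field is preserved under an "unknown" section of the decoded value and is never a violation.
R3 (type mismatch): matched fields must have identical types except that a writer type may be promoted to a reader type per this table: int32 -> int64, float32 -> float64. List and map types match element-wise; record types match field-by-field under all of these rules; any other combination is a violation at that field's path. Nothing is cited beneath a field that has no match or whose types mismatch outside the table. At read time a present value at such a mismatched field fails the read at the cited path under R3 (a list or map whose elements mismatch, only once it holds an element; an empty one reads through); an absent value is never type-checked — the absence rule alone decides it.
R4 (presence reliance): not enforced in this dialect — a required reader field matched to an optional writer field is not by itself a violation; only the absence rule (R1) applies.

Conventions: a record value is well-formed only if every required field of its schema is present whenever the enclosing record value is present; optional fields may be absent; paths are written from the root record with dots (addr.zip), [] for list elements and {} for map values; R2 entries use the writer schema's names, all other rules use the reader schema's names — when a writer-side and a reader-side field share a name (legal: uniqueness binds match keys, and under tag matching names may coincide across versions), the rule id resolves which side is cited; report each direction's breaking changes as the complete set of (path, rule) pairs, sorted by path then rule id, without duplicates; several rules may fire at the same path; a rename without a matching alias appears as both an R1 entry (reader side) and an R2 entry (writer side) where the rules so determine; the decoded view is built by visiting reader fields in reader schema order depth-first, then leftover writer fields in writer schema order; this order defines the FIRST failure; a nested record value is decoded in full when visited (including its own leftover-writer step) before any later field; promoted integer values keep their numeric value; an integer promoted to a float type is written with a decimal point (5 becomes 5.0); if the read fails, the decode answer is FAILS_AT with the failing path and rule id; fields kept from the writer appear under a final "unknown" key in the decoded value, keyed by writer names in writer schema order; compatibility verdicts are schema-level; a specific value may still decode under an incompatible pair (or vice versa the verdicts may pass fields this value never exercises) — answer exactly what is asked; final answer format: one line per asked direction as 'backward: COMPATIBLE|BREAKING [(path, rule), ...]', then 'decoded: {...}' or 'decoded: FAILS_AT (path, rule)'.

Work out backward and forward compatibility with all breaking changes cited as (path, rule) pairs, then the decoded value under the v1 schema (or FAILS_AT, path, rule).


in Device below, arrows point writer -> reader
backward analysis of Device with v2 as reader and v1 as writer:
  avatar: bytes -> bytes, writer optional; from avatar
  country: string -> string, writer required; from country
  no writer field matches reader blob
  no writer field matches reader payload
  signature: bytes -> bytes, writer optional; from signature
  age: int32 -> int32, writer required; from age
  owner: string -> string, writer required; from owner
  primary: bool -> bool, writer required; from primary
  quantity: int32 -> int32, writer optional; from quantity
  => backward verdict for Device: COMPATIBLE, no violations
forward analysis of Device with v1 as reader and v2 as writer:
  avatar: bytes -> bytes, writer optional; from avatar
  country: string -> string, writer required; from country
  signature: bytes -> bytes, writer optional; from signature
  age: int32 -> int32, writer required; from age
  owner: string -> string, writer required; from owner
  primary: bool -> bool, writer required; from primary
  quantity: int32 -> int32, writer optional; from quantity
  leftover writer field: blob
  leftover writer field: payload
  => forward verdict for Device: COMPATIBLE, no violations
decode walk for Device under reader schema v1:
  avatar := 0x1A2B
  country := "gamma"
  signature := null (not supplied -> null)
  age := 1
  owner := "delta"
  primary := true
  quantity := 40
  writer blob: kept under "unknown"
  writer payload: kept under "unknown"
  => decoded: {"avatar": 0x1A2B, "country": "gamma", "signature": null, "age": 1, "owner": "delta", "primary": true, "quantity": 40, "unknown": {"blob": 0xC0DE, "payload": 0xBEEF}}

backward: COMPATIBLE []; forward: COMPATIBLE []; decoded: {"avatar": 0x1A2B, "country": "gamma", "signature": null, "age": 1, "owner": "delta", "primary": true, "quantity": 40, "unknown": {"blob": 0xC0DE, "payload": 0xBEEF}}


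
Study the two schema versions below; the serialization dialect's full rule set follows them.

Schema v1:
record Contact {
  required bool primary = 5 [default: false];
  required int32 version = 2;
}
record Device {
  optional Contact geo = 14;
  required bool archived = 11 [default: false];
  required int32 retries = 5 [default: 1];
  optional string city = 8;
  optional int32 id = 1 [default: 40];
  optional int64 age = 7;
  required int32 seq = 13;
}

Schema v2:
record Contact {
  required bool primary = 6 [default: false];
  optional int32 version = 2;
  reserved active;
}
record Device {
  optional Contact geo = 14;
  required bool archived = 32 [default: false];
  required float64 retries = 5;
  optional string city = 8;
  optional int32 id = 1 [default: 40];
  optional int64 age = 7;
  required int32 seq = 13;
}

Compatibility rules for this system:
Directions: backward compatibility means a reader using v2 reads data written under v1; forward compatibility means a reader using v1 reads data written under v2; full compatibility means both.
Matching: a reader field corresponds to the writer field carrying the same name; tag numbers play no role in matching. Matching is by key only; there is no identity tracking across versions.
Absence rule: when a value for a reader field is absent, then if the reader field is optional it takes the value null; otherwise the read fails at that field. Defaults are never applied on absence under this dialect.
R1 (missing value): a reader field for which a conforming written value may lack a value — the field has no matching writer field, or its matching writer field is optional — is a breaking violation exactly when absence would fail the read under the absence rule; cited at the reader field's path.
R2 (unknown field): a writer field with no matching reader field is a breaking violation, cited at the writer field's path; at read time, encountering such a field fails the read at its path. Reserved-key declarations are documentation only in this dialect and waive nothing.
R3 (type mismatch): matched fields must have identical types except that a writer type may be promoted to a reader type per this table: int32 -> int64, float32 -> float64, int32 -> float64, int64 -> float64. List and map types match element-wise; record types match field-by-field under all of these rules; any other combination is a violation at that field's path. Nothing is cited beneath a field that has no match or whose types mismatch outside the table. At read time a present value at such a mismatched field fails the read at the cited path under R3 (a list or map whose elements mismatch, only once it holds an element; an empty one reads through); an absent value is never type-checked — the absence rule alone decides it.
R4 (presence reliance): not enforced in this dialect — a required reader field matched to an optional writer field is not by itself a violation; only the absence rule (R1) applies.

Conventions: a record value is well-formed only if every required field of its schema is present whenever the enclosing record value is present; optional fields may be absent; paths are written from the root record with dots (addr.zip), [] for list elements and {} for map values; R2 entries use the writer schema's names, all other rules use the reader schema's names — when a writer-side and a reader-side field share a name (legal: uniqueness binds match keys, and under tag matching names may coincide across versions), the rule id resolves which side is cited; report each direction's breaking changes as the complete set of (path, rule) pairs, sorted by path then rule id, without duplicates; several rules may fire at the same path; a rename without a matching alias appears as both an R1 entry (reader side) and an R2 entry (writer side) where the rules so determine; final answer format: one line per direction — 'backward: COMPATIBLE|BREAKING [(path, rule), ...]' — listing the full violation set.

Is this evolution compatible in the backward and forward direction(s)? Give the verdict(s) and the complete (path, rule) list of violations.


backward: COMPATIBLE []; forward: BREAKING [(geo.version, R1), (retries, R3)]

the writer's type comes first in each Device pair
checking backward for Device: reader v2 against writer v1:
  geo: paired with writer geo (Contact -> Contact; writer optional)
  archived: paired with writer archived (bool -> bool; writer required)
  retries: paired with writer retries (int32 -> float64; writer required)
  city: paired with writer city (string -> string; writer optional)
  id: paired with writer id (int32 -> int32; writer optional)
  age: paired with writer age (int64 -> int64; writer optional)
  seq: paired with writer seq (int32 -> int32; writer required)
  geo.primary: paired with writer geo.primary (bool -> bool; writer required)
  geo.version: paired with writer geo.version (int32 -> int32; writer required)
  => backward verdict for Device: COMPATIBLE, no violations
checking forward for Device: reader v1 against writer v2:
  geo: paired with writer geo (Contact -> Contact; writer optional)
  archived: paired with writer archived (bool -> bool; writer required)
  retries: paired with writer retries (float64 -> int32; writer required)
  city: paired with writer city (string -> string; writer optional)
  id: paired with writer id (int32 -> int32; writer optional)
  age: paired with writer age (int64 -> int64; writer optional)
  seq: paired with writer seq (int32 -> int32; writer required)
  geo.primary: paired with writer geo.primary (bool -> bool; writer required)
  geo.version: paired with writer geo.version (int32 -> int32; writer optional)
  breaking: (geo.version, R1)
  breaking: (retries, R3)
  forward on Device therefore BREAKING (2)


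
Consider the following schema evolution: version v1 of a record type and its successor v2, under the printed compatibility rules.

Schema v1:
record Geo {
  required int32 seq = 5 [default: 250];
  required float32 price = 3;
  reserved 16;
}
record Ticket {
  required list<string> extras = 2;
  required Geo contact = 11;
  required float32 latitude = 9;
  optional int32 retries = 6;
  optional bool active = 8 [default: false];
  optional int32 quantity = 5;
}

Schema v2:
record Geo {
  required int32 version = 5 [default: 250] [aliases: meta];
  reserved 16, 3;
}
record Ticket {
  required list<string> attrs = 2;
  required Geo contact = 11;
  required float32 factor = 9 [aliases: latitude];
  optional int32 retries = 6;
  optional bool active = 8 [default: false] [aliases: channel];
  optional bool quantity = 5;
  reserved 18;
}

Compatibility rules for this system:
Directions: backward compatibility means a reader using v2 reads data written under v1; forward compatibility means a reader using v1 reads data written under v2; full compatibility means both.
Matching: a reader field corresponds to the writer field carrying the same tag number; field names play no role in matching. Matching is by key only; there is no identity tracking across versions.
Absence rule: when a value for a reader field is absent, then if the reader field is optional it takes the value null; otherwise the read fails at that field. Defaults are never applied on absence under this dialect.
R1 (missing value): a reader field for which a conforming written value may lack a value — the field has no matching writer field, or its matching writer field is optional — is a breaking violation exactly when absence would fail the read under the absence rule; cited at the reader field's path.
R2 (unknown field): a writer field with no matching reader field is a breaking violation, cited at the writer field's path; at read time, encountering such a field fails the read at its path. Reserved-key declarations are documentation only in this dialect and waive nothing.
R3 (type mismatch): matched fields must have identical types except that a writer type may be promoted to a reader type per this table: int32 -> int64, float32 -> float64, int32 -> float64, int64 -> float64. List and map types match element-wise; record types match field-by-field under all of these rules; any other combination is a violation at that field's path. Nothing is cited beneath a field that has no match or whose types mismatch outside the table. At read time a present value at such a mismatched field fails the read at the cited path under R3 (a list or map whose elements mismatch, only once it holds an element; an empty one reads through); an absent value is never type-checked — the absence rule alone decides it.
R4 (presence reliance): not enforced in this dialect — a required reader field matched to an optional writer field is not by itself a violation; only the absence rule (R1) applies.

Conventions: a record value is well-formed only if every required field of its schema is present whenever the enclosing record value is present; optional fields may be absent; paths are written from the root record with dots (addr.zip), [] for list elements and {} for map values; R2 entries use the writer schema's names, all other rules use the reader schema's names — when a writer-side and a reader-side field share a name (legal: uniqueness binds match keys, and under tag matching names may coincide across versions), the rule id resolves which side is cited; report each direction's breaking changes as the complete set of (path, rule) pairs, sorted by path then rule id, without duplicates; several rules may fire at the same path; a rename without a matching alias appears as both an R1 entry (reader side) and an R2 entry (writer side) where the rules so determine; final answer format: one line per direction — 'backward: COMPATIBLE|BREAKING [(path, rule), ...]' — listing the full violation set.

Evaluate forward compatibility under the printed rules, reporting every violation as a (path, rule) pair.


each type pair in Ticket: writer, then reader
forward for Ticket (reader v1, writer v2):
  list<string> -> list<string>, writer required: extras aligns to attrs
  Geo -> Geo, writer required: contact aligns to contact
  float32 -> float32, writer required: latitude aligns to factor
  int32 -> int32, writer optional: retries aligns to retries
  bool -> bool, writer optional: active aligns to active
  bool -> int32, writer optional: quantity aligns to quantity
  int32 -> int32, writer required: contact.seq aligns to contact.version
  no writer field matches reader contact.price
  violation R1 at contact.price
  violation R3 at quantity
  forward on Ticket therefore BREAKING (2)
diffs on Ticket not affecting the asked answer:
  renamed field seq to version in record Geo -> triggers nothing under Ticket's printed rules — same verdict
  renamed field extras to attrs in record Ticket -> triggers nothing under Ticket's printed rules — same verdict
  renamed field latitude to factor in record Ticket (alias latitude declared on the renamed field) -> triggers nothing under Ticket's printed rules — same verdict

forward: BREAKING [(contact.price, R1), (quantity, R3)]


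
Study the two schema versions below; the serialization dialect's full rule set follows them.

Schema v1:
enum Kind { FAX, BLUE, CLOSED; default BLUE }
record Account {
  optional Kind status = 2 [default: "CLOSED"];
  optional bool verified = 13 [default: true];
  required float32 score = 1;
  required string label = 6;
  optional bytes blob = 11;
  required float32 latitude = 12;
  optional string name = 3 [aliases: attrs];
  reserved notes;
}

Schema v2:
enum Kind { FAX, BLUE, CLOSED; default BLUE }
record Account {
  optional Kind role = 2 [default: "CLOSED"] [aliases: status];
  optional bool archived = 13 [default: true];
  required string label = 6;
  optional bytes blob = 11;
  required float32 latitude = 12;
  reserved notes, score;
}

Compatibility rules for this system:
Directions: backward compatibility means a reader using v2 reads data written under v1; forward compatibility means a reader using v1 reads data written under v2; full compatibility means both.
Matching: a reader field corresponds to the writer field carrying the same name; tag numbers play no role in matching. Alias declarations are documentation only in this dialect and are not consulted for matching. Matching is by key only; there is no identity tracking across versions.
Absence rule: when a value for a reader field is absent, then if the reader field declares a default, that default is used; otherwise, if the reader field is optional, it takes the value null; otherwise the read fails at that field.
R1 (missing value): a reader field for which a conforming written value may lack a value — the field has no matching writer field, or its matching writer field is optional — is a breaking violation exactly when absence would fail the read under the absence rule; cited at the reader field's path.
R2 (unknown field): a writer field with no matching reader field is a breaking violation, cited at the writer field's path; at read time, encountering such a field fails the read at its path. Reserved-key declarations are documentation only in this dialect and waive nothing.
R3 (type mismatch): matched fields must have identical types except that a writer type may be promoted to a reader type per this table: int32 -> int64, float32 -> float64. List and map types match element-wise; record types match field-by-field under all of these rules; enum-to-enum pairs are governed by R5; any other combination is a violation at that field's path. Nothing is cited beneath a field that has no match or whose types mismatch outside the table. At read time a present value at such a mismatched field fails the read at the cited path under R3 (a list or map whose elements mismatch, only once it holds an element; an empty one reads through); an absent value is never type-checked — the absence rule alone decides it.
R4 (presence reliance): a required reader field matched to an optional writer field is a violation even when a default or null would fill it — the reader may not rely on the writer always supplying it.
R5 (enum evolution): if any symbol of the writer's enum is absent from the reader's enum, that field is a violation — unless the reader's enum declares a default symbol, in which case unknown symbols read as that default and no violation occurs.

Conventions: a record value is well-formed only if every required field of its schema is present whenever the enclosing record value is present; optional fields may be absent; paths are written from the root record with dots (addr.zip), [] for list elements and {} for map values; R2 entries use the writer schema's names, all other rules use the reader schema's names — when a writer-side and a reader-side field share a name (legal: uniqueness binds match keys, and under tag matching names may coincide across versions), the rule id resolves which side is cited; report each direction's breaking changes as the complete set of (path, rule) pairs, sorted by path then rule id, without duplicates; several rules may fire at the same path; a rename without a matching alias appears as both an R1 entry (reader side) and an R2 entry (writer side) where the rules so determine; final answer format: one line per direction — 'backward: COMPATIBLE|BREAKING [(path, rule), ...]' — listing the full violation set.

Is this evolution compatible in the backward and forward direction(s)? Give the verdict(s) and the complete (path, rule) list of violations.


backward: BREAKING [(name, R2), (score, R2), (status, R2), (verified, R2)]; forward: BREAKING [(archived, R2), (role, R2), (score, R1)]

the writer's type comes first in each Account pair
backward on Account — v2 reading data written by v1:
  role has no writer counterpart
  archived has no writer counterpart
  label <- label (string -> string, writer required)
  blob <- blob (bytes -> bytes, writer optional)
  latitude <- latitude (float32 -> float32, writer required)
  writer status: unknown to reader
  writer verified: unknown to reader
  writer score: unknown to reader
  writer name: unknown to reader
  rule R2 violated at name
  rule R2 violated at score
  rule R2 violated at status
  rule R2 violated at verified
  backward on Account therefore BREAKING (4)
forward on Account — v1 reading data written by v2:
  status has no writer counterpart
  verified has no writer counterpart
  score has no writer counterpart
  label <- label (string -> string, writer required)
  blob <- blob (bytes -> bytes, writer optional)
  latitude <- latitude (float32 -> float32, writer required)
  name has no writer counterpart
  writer role: unknown to reader
  writer archived: unknown to reader
  rule R2 violated at archived
  rule R2 violated at role
  rule R1 violated at score
  forward on Account therefore BREAKING (3)
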